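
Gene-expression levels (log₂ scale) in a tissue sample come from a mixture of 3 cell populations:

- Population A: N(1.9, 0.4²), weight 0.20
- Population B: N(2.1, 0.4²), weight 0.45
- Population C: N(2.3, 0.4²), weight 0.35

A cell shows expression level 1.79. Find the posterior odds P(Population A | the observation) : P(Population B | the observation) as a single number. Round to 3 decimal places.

0.578

Only the two components matter; the odds are (π_i f_i(x)) / (π_j f_j(x)).
Evaluate each component's likelihood at the observed value:
  f_A = (1/(0.4·√(2π)))·exp(−(1.79−1.9)²/(2·0.4²)) = 0.997356·exp(-0.03781) = 0.960347
  f_B = (1/(0.4·√(2π)))·exp(−(1.79−2.1)²/(2·0.4²)) = 0.997356·exp(-0.30031) = 0.738628
  f_C = (1/(0.4·√(2π)))·exp(−(1.79−2.3)²/(2·0.4²)) = 0.997356·exp(-0.81281) = 0.442436
0.192069 / 0.332383 ≈ 0.578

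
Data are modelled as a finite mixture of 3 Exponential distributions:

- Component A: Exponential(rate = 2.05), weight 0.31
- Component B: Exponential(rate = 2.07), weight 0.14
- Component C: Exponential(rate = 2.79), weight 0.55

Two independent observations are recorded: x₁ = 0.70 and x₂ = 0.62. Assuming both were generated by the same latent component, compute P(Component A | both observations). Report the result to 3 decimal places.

0.372

P(component k | x) = π_k·f_k(x) / marginal(x), where marginal(x) = Σ_j π_j·f_j(x).
Since both observations come from the same component, the likelihood for component k is f_k(x₁)·f_k(x₂).
  p_A = [0.488136] × [0.575129] = 0.280742
  p_B = [0.486046] × [0.573584] = 0.278788
  p_C = [0.395756] × [0.494722] = 0.195789
Prior × likelihood for each component:
  π_A·p_A = 0.31 × 0.280742 = 0.0870299
  π_B·p_B = 0.14 × 0.278788 = 0.0390304
  π_C·p_C = 0.55 × 0.195789 = 0.107684
Denominator: 0.0870299 + 0.0390304 + 0.107684 = 0.233744
P(Component A | x₁, x₂) ≈ 0.372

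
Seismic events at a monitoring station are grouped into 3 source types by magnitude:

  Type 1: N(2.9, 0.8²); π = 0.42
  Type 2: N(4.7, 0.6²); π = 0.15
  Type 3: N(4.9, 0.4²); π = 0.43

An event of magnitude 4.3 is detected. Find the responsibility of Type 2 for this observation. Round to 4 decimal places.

Apply Bayes' rule: the posterior for each component is proportional to its prior times its likelihood at x.
Normal densities:
  L_1 = (1/(0.8·√(2π)))·exp(−(4.3−2.9)²/(2·0.8²)) = 0.498678·exp(-1.53125) = 0.107847
  L_2 = (1/(0.6·√(2π)))·exp(−(4.3−4.7)²/(2·0.6²)) = 0.664904·exp(-0.22222) = 0.532413
  L_3 = (1/(0.4·√(2π)))·exp(−(4.3−4.9)²/(2·0.4²)) = 0.997356·exp(-1.12500) = 0.323794
Unnormalised posteriors:
  P(Z=1)·L_1 = 0.42 × 0.107847 = 0.0452956
  P(Z=2)·L_2 = 0.15 × 0.532413 = 0.079862
  P(Z=3)·L_3 = 0.43 × 0.323794 = 0.139231
Evidence: 0.0452956 + 0.079862 + 0.139231 = 0.264389
P(Type 2 | x) = 0.079862 / 0.264389 ≈ 0.3021

0.3021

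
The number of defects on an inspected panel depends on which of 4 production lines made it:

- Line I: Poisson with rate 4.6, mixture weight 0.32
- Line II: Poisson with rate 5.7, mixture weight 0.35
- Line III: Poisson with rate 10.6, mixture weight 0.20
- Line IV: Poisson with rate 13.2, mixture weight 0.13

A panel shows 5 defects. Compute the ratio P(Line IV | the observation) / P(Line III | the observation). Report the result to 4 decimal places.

0.1446

Only the two components matter; the odds are (P(Z=i) f_i(x)) / (P(Z=j) f_j(x)).
Evaluate each component's likelihood at the observed value:
  f_I = e^(−4.6)·4.6^5/5! = 0.172526
  f_II = e^(−5.7)·5.7^5/5! = 0.16777
  f_III = e^(−10.6)·10.6^5/5! = 0.027786
  f_IV = e^(−13.2)·13.2^5/5! = 0.00618018
0.000803424 / 0.00555721 ≈ 0.1446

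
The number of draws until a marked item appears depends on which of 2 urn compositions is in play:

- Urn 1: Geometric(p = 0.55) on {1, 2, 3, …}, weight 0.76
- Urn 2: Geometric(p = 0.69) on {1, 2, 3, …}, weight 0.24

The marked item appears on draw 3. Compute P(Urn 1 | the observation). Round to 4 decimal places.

The responsibility of component k is P(Z=k) f_k(x) divided by Σ_j P(Z=j) f_j(x).
Evaluate each component's likelihood at the observed value:
  L_1 = 0.55·(1−0.55)^2 = 0.55·0.2025 = 0.111375
  L_2 = 0.69·(1−0.69)^2 = 0.69·0.0961 = 0.066309
Prior × likelihood for each component:
  P(Z=1)·L_1 = 0.76 × 0.111375 = 0.084645
  P(Z=2)·L_2 = 0.24 × 0.066309 = 0.0159142
Evidence: 0.084645 + 0.0159142 = 0.100559
P(Urn 1 | 3) = 0.084645 / 0.100559 ≈ 0.8417

0.8417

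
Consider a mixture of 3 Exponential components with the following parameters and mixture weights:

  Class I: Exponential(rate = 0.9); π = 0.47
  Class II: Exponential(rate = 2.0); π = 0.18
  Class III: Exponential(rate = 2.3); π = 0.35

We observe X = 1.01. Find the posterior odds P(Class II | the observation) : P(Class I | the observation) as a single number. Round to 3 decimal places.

Only the two components matter; the odds are (P(Z=i) f_i(x)) / (P(Z=j) f_j(x)).
Evaluate each component's likelihood at the observed value:
  p_I = 0.362634
  p_II = 0.265311
  p_III = 0.225352
Odds = (0.18/0.47) × (0.265311/0.362634) = 0.382979 × 0.731621 ≈ 0.280

0.280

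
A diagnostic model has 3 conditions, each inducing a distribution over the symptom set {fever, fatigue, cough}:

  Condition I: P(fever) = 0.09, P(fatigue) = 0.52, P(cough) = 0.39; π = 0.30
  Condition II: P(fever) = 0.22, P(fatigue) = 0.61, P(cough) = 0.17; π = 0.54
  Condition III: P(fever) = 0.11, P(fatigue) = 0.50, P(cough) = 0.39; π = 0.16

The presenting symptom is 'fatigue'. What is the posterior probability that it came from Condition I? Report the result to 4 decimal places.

P(component k | x) = w_k·f_k(x) / marginal(x), where marginal(x) = Σ_j w_j·f_j(x).
Evaluate each component's likelihood at the observed value:
  p_I = 0.52
  p_II = 0.61
  p_III = 0.5
Unnormalised posteriors:
  w_I·p_I = 0.30 × 0.52 = 0.156
  w_II·p_II = 0.54 × 0.61 = 0.3294
  w_III·p_III = 0.16 × 0.5 = 0.08
Normaliser: 0.156 + 0.3294 + 0.08 = 0.5654
P(Condition I | data) = 0.156 / 0.5654 ≈ 0.2759

0.2759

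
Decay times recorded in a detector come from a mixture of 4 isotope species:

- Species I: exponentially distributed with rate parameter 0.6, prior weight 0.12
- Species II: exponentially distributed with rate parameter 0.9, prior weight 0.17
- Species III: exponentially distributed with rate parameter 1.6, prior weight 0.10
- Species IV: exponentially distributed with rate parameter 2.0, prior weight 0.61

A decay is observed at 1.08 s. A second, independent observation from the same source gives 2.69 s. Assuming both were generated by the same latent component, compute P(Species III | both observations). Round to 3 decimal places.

0.056

By Bayes' theorem, P(k | x) = π_k f_k(x) / Σ_j π_j f_j(x).
Since both observations come from the same component, the likelihood for component k is f_k(x₁)·f_k(x₂).
  f_I = [0.313855] × [0.119454] = 0.0374911
  f_II = [0.340493] × [0.0799495] = 0.0272222
  f_III = [0.284223] × [0.021623] = 0.00614576
  f_IV = [0.23065] × [0.00921564] = 0.00212559
Weight by the priors:
  π_I·f_I = 0.12 × 0.0374911 = 0.00449893
  π_II·f_II = 0.17 × 0.0272222 = 0.00462778
  π_III·f_III = 0.10 × 0.00614576 = 0.000614576
  π_IV·f_IV = 0.61 × 0.00212559 = 0.00129661
Denominator: 0.00449893 + 0.00462778 + 0.000614576 + 0.00129661 = 0.0110379
P(Species III | x₁, x₂) = 0.000614576 / 0.0110379 ≈ 0.056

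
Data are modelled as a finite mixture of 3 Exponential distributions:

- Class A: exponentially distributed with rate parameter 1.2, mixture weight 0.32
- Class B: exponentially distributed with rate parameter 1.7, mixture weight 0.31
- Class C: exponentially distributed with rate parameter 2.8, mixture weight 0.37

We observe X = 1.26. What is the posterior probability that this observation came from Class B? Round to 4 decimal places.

Apply Bayes' rule: the posterior for each component is proportional to its prior times its likelihood at x.
Evaluate each component's likelihood at the observed value:
  p_A = 1.2·e^(−1.2·1.26) = 1.2·e^(−1.5120) = 0.264562
  p_B = 1.7·e^(−1.7·1.26) = 1.7·e^(−2.1420) = 0.199614
  p_C = 2.8·e^(−2.8·1.26) = 2.8·e^(−3.5280) = 0.082218
Prior × likelihood for each component:
  π_A·p_A = 0.32 × 0.264562 = 0.0846599
  π_B·p_B = 0.31 × 0.199614 = 0.0618802
  π_C·p_C = 0.37 × 0.082218 = 0.0304207
Normaliser: 0.0846599 + 0.0618802 + 0.0304207 = 0.176961
Responsibility of Class B: 0.0618802 / 0.176961 ≈ 0.3497

0.3497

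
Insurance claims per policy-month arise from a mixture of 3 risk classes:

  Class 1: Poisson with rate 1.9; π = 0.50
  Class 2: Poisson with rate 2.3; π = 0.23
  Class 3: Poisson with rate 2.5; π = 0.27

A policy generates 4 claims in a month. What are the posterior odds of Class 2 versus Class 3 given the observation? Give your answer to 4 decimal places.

0.7454

Posterior odds = (P(Z=i) f_i(x)) / (P(Z=j) f_j(x)); the normalising sum cancels.
Poisson probabilities:
  L_1 = e^(−1.9)·1.9^4/4! = 0.0812164
  L_2 = e^(−2.3)·2.3^4/4! = 0.116902
  L_3 = e^(−2.5)·2.5^4/4! = 0.133602
Posterior odds = (P(Z=2)·L_2) / (P(Z=3)·L_3) = (0.23·0.116902) / (0.27·0.133602) = 0.0268875 / 0.0360725 ≈ 0.7454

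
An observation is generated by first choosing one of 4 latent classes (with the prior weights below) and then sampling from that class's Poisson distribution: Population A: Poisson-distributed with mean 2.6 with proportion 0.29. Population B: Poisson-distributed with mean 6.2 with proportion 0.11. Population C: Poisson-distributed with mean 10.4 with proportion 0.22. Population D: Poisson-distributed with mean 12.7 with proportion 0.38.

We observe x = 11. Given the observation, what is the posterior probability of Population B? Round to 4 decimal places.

0.0422

By Bayes' theorem, P(k | x) = P(Z=k) f_k(x) / Σ_j P(Z=j) f_j(x).
Component likelihoods at x = 11:
  p_A = 6.82945e-05
  p_B = 0.0264562
  p_C = 0.117368
  p_D = 0.105961
Unnormalised posteriors:
  P(Z=A)·p_A = 0.29 × 6.82945e-05 = 1.98054e-05
  P(Z=B)·p_B = 0.11 × 0.0264562 = 0.00291018
  P(Z=C)·p_C = 0.22 × 0.117368 = 0.0258209
  P(Z=D)·p_D = 0.38 × 0.105961 = 0.0402651
Marginal: 1.98054e-05 + 0.00291018 + 0.0258209 + 0.0402651 = 0.069016
P(Population B | x) ≈ 0.0422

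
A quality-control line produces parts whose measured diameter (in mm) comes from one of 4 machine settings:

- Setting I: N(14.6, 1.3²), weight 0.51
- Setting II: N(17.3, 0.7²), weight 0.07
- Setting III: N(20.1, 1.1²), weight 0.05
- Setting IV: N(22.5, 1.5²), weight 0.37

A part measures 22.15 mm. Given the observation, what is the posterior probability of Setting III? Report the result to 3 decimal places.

0.032

The responsibility of component k is w_k f_k(x) divided by Σ_j w_j f_j(x).
Evaluate each component's likelihood at the observed value:
  f_I = (1/(1.3·√(2π)))·exp(−(22.15−14.6)²/(2·1.3²)) = 0.306879·exp(-16.86464) = 1.4546e-08
  f_II = (1/(0.7·√(2π)))·exp(−(22.15−17.3)²/(2·0.7²)) = 0.569918·exp(-24.00255) = 2.14603e-11
  f_III = (1/(1.1·√(2π)))·exp(−(22.15−20.1)²/(2·1.1²)) = 0.362675·exp(-1.73657) = 0.0638755
  f_IV = (1/(1.5·√(2π)))·exp(−(22.15−22.5)²/(2·1.5²)) = 0.265962·exp(-0.02722) = 0.258819
Weight by the priors:
  w_I·f_I = 0.51 × 1.4546e-08 = 7.41848e-09
  w_II·f_II = 0.07 × 2.14603e-11 = 1.50222e-12
  w_III·f_III = 0.05 × 0.0638755 = 0.00319378
  w_IV·f_IV = 0.37 × 0.258819 = 0.0957631
Marginal: 7.41848e-09 + 1.50222e-12 + 0.00319378 + 0.0957631 = 0.0989569
P(Setting III | data) = 0.00319378 / 0.0989569 ≈ 0.032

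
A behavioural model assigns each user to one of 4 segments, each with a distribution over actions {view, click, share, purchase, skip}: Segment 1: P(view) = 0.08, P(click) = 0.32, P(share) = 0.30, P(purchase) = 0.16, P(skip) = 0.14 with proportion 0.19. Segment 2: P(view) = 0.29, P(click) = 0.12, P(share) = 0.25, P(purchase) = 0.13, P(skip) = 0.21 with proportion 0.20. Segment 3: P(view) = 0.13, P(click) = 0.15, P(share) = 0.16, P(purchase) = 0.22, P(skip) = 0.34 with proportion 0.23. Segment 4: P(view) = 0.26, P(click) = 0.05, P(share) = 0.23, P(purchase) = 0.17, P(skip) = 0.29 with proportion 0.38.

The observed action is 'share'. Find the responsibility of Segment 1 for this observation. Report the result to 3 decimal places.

By Bayes' theorem, P(k | x) = π_k f_k(x) / Σ_j π_j f_j(x).
Component likelihoods at x = 'share':
  f_1 = 0.3
  f_2 = 0.25
  f_3 = 0.16
  f_4 = 0.23
Multiply by the mixture weights:
  π_1·f_1 = 0.19 × 0.3 = 0.057
  π_2·f_2 = 0.20 × 0.25 = 0.05
  π_3·f_3 = 0.23 × 0.16 = 0.0368
  π_4·f_4 = 0.38 × 0.23 = 0.0874
Sum: 0.057 + 0.05 + 0.0368 + 0.0874 = 0.2312
Responsibility of Segment 1: 0.057 / 0.2312 ≈ 0.247

0.247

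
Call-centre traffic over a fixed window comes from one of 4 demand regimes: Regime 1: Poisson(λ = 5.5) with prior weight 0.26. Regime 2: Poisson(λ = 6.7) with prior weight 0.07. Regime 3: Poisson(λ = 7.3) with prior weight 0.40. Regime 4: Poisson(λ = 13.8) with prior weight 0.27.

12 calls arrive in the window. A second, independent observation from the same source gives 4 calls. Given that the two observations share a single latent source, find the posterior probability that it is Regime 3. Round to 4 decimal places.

The responsibility of component k is π_k f_k(x) divided by Σ_j π_j f_j(x).
Since both observations come from the same component, the likelihood for component k is f_k(x₁)·f_k(x₂).
  L_1 = [e^(−5.5)·5.5^12/12! = 0.00653726] × [0.155819] = 0.00101863
  L_2 = [e^(−6.7)·6.7^12/12! = 0.0210275] × [0.103351] = 0.00217321
  L_3 = [e^(−7.3)·7.3^12/12! = 0.0322989] × [0.0799338] = 0.00258177
  L_4 = [e^(−13.8)·13.8^12/12! = 0.101146] × [0.00153476] = 0.000155235
Weight by the priors:
  π_1·L_1 = 0.26 × 0.00101863 = 0.000264843
  π_2·L_2 = 0.07 × 0.00217321 = 0.000152125
  π_3·L_3 = 0.40 × 0.00258177 = 0.00103271
  π_4·L_4 = 0.27 × 0.000155235 = 4.19134e-05
Marginal: 0.000264843 + 0.000152125 + 0.00103271 + 4.19134e-05 = 0.00149159
Responsibility of Regime 3: 0.00103271 / 0.00149159 ≈ 0.6924

0.6924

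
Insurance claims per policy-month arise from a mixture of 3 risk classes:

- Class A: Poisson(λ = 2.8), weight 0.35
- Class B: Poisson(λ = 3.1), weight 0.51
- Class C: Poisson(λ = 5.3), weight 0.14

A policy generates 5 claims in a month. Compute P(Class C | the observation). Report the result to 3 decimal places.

P(component k | x) = P(Z=k)·f_k(x) / marginal(x), where marginal(x) = Σ_j P(Z=j)·f_j(x).
Component likelihoods at x = 5 claims:
  L_A = 0.0872136
  L_B = 0.107477
  L_C = 0.173955
Unnormalised posteriors:
  P(Z=A)·L_A = 0.35 × 0.0872136 = 0.0305248
  P(Z=B)·L_B = 0.51 × 0.107477 = 0.0548131
  P(Z=C)·L_C = 0.14 × 0.173955 = 0.0243537
Denominator: 0.0305248 + 0.0548131 + 0.0243537 = 0.109692
So the posterior for Class C is 0.0243537 / 0.109692 ≈ 0.222.

0.222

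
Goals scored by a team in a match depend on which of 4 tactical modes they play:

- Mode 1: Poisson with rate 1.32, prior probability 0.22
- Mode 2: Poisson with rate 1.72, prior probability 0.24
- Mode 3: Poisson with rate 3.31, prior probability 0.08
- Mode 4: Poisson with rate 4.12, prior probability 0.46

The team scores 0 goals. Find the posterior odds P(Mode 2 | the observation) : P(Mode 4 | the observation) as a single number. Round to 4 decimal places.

5.7512

Posterior odds = (P(Z=i) f_i(x)) / (P(Z=j) f_j(x)); the normalising sum cancels.
Evaluate each component's likelihood at the observed value:
  f_1 = e^(−1.32)·1.32^0/0! = 0.267135
  f_2 = e^(−1.72)·1.72^0/0! = 0.179066
  f_3 = e^(−3.31)·3.31^0/0! = 0.0365162
  f_4 = e^(−4.12)·4.12^0/0! = 0.0162445
Odds = (0.24/0.46) × (0.179066/0.0162445) = 0.521739 × 11.0232 ≈ 5.7512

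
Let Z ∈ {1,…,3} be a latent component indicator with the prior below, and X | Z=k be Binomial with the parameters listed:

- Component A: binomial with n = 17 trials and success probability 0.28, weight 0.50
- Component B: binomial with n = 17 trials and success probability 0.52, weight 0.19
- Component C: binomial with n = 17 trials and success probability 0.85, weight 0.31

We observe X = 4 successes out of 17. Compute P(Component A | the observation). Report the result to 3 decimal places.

0.977

By Bayes' theorem, P(k | x) = π_k f_k(x) / Σ_j π_j f_j(x).
Binomial probabilities:
  L_A = C(17,4)·0.28^4·0.72^13 = 2380·0.00614656·0.0139741 = 0.204424
  L_B = C(17,4)·0.52^4·0.48^13 = 2380·0.0731162·7.18019e-05 = 0.0124947
  L_C = C(17,4)·0.85^4·0.15^13 = 2380·0.522006·1.9462e-11 = 2.4179e-08
Unnormalised posteriors:
  π_A·L_A = 0.50 × 0.204424 = 0.102212
  π_B·L_B = 0.19 × 0.0124947 = 0.002374
  π_C·L_C = 0.31 × 2.4179e-08 = 7.4955e-09
Marginal: 0.102212 + 0.002374 + 7.4955e-09 = 0.104586
P(Component A | x) = 0.102212 / 0.104586 ≈ 0.977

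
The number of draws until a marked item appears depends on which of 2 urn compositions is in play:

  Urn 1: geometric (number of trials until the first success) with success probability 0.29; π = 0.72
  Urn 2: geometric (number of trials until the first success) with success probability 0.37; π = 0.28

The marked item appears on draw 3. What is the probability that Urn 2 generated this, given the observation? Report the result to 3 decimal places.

The responsibility of component k is w_k f_k(x) divided by Σ_j w_j f_j(x).
Component likelihoods at x = 3:
  L_1 = 0.29·(1−0.29)^2 = 0.29·0.5041 = 0.146189
  L_2 = 0.37·(1−0.37)^2 = 0.37·0.3969 = 0.146853
Multiply by the mixture weights:
  w_1·L_1 = 0.72 × 0.146189 = 0.105256
  w_2·L_2 = 0.28 × 0.146853 = 0.0411188
Evidence: 0.105256 + 0.0411188 = 0.146375
P(Urn 2 | the observation) ≈ 0.281

0.281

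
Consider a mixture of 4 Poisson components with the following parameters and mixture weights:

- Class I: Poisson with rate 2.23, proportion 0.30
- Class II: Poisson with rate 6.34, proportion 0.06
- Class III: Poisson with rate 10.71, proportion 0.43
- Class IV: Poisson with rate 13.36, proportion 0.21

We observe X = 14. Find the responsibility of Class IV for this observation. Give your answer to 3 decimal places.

Posterior ∝ prior × likelihood, so P(k | x) ∝ π_k f_k(x); normalise over all components.
Evaluate each component's likelihood at the observed value:
  f_I = e^(−2.23)·2.23^14/14! = 9.27648e-08
  f_II = e^(−6.34)·6.34^14/14! = 0.00343095
  f_III = e^(−10.71)·10.71^14/14! = 0.0668883
  f_IV = e^(−13.36)·13.36^14/14! = 0.104402
Unnormalised posteriors:
  π_I·f_I = 0.30 × 9.27648e-08 = 2.78294e-08
  π_II·f_II = 0.06 × 0.00343095 = 0.000205857
  π_III·f_III = 0.43 × 0.0668883 = 0.028762
  π_IV·f_IV = 0.21 × 0.104402 = 0.0219244
Evidence: 2.78294e-08 + 0.000205857 + 0.028762 + 0.0219244 = 0.0508922
P(Class IV | 14) ≈ 0.431

0.431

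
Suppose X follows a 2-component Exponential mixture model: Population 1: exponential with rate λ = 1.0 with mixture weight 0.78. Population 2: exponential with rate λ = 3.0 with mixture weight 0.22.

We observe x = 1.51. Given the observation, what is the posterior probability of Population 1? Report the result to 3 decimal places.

By Bayes' theorem, P(k | x) = P(Z=k) f_k(x) / Σ_j P(Z=j) f_j(x).
Exponential densities:
  f_1 = 0.22091
  f_2 = 0.032342
Unnormalised posteriors:
  P(Z=1)·f_1 = 0.78 × 0.22091 = 0.17231
  P(Z=2)·f_2 = 0.22 × 0.032342 = 0.00711525
Evidence: 0.17231 + 0.00711525 = 0.179425
P(Population 1 | data) ≈ 0.960

0.960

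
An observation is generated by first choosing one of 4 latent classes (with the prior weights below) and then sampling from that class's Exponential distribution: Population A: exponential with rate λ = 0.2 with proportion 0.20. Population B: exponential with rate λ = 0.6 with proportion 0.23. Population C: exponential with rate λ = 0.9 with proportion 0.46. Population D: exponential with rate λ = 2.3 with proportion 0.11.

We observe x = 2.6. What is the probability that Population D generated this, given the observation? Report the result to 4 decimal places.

0.0069

The responsibility of component k is P(Z=k) f_k(x) divided by Σ_j P(Z=j) f_j(x).
Exponential densities:
  L_A = 0.2·e^(−0.2·2.6) = 0.2·e^(−0.5200) = 0.118904
  L_B = 0.6·e^(−0.6·2.6) = 0.6·e^(−1.5600) = 0.126082
  L_C = 0.9·e^(−0.9·2.6) = 0.9·e^(−2.3400) = 0.0866949
  L_D = 2.3·e^(−2.3·2.6) = 2.3·e^(−5.9800) = 0.0058163
Weight by the priors:
  P(Z=A)·L_A = 0.20 × 0.118904 = 0.0237808
  P(Z=B)·L_B = 0.23 × 0.126082 = 0.0289988
  P(Z=C)·L_C = 0.46 × 0.0866949 = 0.0398796
  P(Z=D)·L_D = 0.11 × 0.0058163 = 0.000639793
Evidence: 0.0237808 + 0.0289988 + 0.0398796 + 0.000639793 = 0.093299
Responsibility of Population D: 0.000639793 / 0.093299 ≈ 0.0069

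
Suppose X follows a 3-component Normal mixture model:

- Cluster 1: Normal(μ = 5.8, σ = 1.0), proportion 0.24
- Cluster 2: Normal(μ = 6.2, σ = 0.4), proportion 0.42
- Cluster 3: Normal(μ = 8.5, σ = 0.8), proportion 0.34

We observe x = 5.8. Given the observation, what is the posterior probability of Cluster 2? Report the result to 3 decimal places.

0.725

By Bayes' theorem, P(k | x) = w_k f_k(x) / Σ_j w_j f_j(x).
Normal densities:
  f_1 = 0.398942
  f_2 = 0.604927
  f_3 = 0.0016764
Multiply by the mixture weights:
  w_1·f_1 = 0.24 × 0.398942 = 0.0957461
  w_2·f_2 = 0.42 × 0.604927 = 0.254069
  w_3·f_3 = 0.34 × 0.0016764 = 0.000569976
Normaliser: 0.0957461 + 0.254069 + 0.000569976 = 0.350385
P(Cluster 2 | 5.8) ≈ 0.725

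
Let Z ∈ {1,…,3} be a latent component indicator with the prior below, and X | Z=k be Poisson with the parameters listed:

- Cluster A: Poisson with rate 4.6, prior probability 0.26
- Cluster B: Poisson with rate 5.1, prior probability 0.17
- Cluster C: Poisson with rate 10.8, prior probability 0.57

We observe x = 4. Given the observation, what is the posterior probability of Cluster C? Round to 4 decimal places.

0.0779

P(component k | x) = π_k·f_k(x) / marginal(x), where marginal(x) = Σ_j π_j·f_j(x).
Evaluate each component's likelihood at the observed value:
  p_A = 0.187528
  p_B = 0.171857
  p_C = 0.0115639
Unnormalised posteriors:
  π_A·p_A = 0.26 × 0.187528 = 0.0487572
  π_B·p_B = 0.17 × 0.171857 = 0.0292157
  π_C·p_C = 0.57 × 0.0115639 = 0.00659141
Denominator: 0.0487572 + 0.0292157 + 0.00659141 = 0.0845643
P(Cluster C | 4) ≈ 0.0779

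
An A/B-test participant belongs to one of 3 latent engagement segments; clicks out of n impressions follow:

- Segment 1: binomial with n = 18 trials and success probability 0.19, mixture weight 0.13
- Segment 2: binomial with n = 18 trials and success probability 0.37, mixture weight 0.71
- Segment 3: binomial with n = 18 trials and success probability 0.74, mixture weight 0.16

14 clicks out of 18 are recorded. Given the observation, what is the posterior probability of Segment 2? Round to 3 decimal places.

By Bayes' theorem, P(k | x) = π_k f_k(x) / Σ_j π_j f_j(x).
Component likelihoods at x = 14 clicks out of 18:
  L_1 = C(18,14)·0.19^14·0.81^4 = 3060·7.99007e-11·0.430467 = 1.05248e-07
  L_2 = C(18,14)·0.37^14·0.63^4 = 3060·9.01206e-07·0.15753 = 0.000434418
  L_3 = C(18,14)·0.74^14·0.26^4 = 3060·0.0147654·0.00456976 = 0.206471
Multiply by the mixture weights:
  π_1·L_1 = 0.13 × 1.05248e-07 = 1.36822e-08
  π_2·L_2 = 0.71 × 0.000434418 = 0.000308437
  π_3·L_3 = 0.16 × 0.206471 = 0.0330353
Denominator: 1.36822e-08 + 0.000308437 + 0.0330353 = 0.0333438
So the posterior for Segment 2 is 0.000308437 / 0.0333438 ≈ 0.009.

0.009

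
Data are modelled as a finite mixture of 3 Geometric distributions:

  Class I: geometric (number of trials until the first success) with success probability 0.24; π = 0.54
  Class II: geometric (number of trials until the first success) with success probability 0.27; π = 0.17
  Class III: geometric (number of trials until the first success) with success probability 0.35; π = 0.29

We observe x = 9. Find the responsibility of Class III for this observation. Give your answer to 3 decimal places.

0.151

P(component k | x) = P(Z=k)·f_k(x) / marginal(x), where marginal(x) = Σ_j P(Z=j)·f_j(x).
Evaluate each component's likelihood at the observed value:
  f_I = 0.0267128
  f_II = 0.0217744
  f_III = 0.0111526
Multiply by the mixture weights:
  P(Z=I)·f_I = 0.54 × 0.0267128 = 0.0144249
  P(Z=II)·f_II = 0.17 × 0.0217744 = 0.00370165
  P(Z=III)·f_III = 0.29 × 0.0111526 = 0.00323424
Sum: 0.0144249 + 0.00370165 + 0.00323424 = 0.0213608
So the posterior for Class III is 0.00323424 / 0.0213608 ≈ 0.151.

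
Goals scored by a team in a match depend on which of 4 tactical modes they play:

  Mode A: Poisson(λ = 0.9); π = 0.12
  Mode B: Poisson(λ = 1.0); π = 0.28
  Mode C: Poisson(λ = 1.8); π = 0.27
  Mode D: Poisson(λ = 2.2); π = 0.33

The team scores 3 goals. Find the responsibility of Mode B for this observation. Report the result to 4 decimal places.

0.1307

Posterior ∝ prior × likelihood, so P(k | x) ∝ π_k f_k(x); normalise over all components.
Poisson probabilities:
  L_A = e^(−0.9)·0.9^3/3! = 0.0493982
  L_B = e^(−1.0)·1.0^3/3! = 0.0613132
  L_C = e^(−1.8)·1.8^3/3! = 0.160671
  L_D = e^(−2.2)·2.2^3/3! = 0.196639
Unnormalised posteriors:
  π_A·L_A = 0.12 × 0.0493982 = 0.00592779
  π_B·L_B = 0.28 × 0.0613132 = 0.0171677
  π_C·L_C = 0.27 × 0.160671 = 0.043381
  π_D·L_D = 0.33 × 0.196639 = 0.0648908
Sum: 0.00592779 + 0.0171677 + 0.043381 + 0.0648908 = 0.131367
Responsibility of Mode B: 0.0171677 / 0.131367 ≈ 0.1307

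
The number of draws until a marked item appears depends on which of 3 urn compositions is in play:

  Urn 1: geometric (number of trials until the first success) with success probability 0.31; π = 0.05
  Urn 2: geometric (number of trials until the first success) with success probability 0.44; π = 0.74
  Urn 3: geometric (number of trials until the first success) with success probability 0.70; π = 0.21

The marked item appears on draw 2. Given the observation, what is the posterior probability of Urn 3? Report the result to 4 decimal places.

0.1860

Apply Bayes' rule: the posterior for each component is proportional to its prior times its likelihood at x.
Geometric probabilities:
  f_1 = 0.31·(1−0.31)^1 = 0.31·0.69 = 0.2139
  f_2 = 0.44·(1−0.44)^1 = 0.44·0.56 = 0.2464
  f_3 = 0.70·(1−0.70)^1 = 0.70·0.3 = 0.21
Unnormalised posteriors:
  P(Z=1)·f_1 = 0.05 × 0.2139 = 0.010695
  P(Z=2)·f_2 = 0.74 × 0.2464 = 0.182336
  P(Z=3)·f_3 = 0.21 × 0.21 = 0.0441
Sum: 0.010695 + 0.182336 + 0.0441 = 0.237131
P(Urn 3 | the observation) = 0.0441 / 0.237131 ≈ 0.1860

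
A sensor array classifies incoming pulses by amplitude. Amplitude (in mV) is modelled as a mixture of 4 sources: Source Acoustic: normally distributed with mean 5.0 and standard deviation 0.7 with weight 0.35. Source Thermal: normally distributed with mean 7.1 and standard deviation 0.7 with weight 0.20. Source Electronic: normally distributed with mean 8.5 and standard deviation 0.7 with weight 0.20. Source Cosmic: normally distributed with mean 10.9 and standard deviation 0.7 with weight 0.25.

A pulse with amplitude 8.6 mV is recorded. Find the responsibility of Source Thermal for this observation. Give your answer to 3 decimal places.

The responsibility of component k is P(Z=k) f_k(x) divided by Σ_j P(Z=j) f_j(x).
Component likelihoods at x = 8.6 mV:
  f_Acoustic = (1/(0.7·√(2π)))·exp(−(8.6−5.0)²/(2·0.7²)) = 0.569918·exp(-13.22449) = 1.02917e-06
  f_Thermal = (1/(0.7·√(2π)))·exp(−(8.6−7.1)²/(2·0.7²)) = 0.569918·exp(-2.29592) = 0.057373
  f_Electronic = (1/(0.7·√(2π)))·exp(−(8.6−8.5)²/(2·0.7²)) = 0.569918·exp(-0.01020) = 0.564132
  f_Cosmic = (1/(0.7·√(2π)))·exp(−(8.6−10.9)²/(2·0.7²)) = 0.569918·exp(-5.39796) = 0.00257934
Weight by the priors:
  P(Z=Acoustic)·f_Acoustic = 0.35 × 1.02917e-06 = 3.60211e-07
  P(Z=Thermal)·f_Thermal = 0.20 × 0.057373 = 0.0114746
  P(Z=Electronic)·f_Electronic = 0.20 × 0.564132 = 0.112826
  P(Z=Cosmic)·f_Cosmic = 0.25 × 0.00257934 = 0.000644834
Marginal: 3.60211e-07 + 0.0114746 + 0.112826 + 0.000644834 = 0.124946
Responsibility of Source Thermal: 0.0114746 / 0.124946 ≈ 0.092

0.092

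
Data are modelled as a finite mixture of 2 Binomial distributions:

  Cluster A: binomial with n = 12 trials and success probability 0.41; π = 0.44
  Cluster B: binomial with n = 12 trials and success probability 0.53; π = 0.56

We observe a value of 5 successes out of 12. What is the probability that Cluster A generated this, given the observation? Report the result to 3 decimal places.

By Bayes' theorem, P(k | x) = P(Z=k) f_k(x) / Σ_j P(Z=j) f_j(x).
Binomial probabilities:
  f_A = C(12,5)·0.41^5·0.59^7 = 792·0.0115856·0.0248865 = 0.228354
  f_B = C(12,5)·0.53^5·0.47^7 = 792·0.0418195·0.00506623 = 0.167799
Weight by the priors:
  P(Z=A)·f_A = 0.44 × 0.228354 = 0.100476
  P(Z=B)·f_B = 0.56 × 0.167799 = 0.0939675
Marginal: 0.100476 + 0.0939675 = 0.194443
P(Cluster A | the observation) ≈ 0.517

0.517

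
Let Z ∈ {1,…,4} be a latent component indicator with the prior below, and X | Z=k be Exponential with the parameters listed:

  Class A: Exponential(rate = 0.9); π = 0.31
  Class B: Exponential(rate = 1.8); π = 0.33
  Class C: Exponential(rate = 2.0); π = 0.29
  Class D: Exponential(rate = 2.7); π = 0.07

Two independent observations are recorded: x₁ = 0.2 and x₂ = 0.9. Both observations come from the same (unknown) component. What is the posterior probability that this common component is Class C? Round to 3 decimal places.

0.325

By Bayes' theorem, P(k | x) = π_k f_k(x) / Σ_j π_j f_j(x).
Since both observations come from the same component, the likelihood for component k is f_k(x₁)·f_k(x₂).
  L_A = [0.9·e^(−0.9·0.2) = 0.9·e^(−0.1800) = 0.751743] × [0.400372] = 0.300977
  L_B = [1.8·e^(−1.8·0.2) = 1.8·e^(−0.3600) = 1.25582] × [0.356218] = 0.447344
  L_C = [2.0·e^(−2.0·0.2) = 2.0·e^(−0.4000) = 1.34064] × [0.330598] = 0.443213
  L_D = [2.7·e^(−2.7·0.2) = 2.7·e^(−0.5400) = 1.57342] × [0.237699] = 0.374001
Multiply by the mixture weights:
  π_A·L_A = 0.31 × 0.300977 = 0.0933029
  π_B·L_B = 0.33 × 0.447344 = 0.147624
  π_C·L_C = 0.29 × 0.443213 = 0.128532
  π_D·L_D = 0.07 × 0.374001 = 0.0261801
Marginal: 0.0933029 + 0.147624 + 0.128532 + 0.0261801 = 0.395638
P(Class C | data) = 0.128532 / 0.395638 ≈ 0.325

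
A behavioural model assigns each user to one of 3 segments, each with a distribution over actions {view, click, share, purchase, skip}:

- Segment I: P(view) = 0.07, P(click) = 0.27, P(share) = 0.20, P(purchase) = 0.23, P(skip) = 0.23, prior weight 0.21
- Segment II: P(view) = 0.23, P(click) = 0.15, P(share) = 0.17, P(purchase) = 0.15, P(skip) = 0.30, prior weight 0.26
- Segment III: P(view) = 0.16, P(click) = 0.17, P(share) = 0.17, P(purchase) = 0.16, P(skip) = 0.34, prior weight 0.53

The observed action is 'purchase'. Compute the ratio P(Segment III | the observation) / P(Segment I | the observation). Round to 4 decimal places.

Since P(k|x) ∝ w_k f_k(x), the posterior odds are w_i f_i(x) / (w_j f_j(x)).
Evaluate each component's likelihood at the observed value:
  p_I = 0.23
  p_II = 0.15
  p_III = 0.16
0.0848 / 0.0483 ≈ 1.7557

1.7557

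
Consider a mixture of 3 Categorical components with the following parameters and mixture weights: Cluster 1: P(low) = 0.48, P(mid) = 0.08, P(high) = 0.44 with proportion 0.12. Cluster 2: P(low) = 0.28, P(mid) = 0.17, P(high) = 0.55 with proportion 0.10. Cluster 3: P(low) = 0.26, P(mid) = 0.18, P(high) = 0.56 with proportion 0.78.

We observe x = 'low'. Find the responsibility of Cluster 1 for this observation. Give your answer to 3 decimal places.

0.200

By Bayes' theorem, P(k | x) = P(Z=k) f_k(x) / Σ_j P(Z=j) f_j(x).
Categorical probabilities:
  p_1 = P(low | comp) = 0.48
  p_2 = P(low | comp) = 0.28
  p_3 = P(low | comp) = 0.26
Multiply by the mixture weights:
  P(Z=1)·p_1 = 0.12 × 0.48 = 0.0576
  P(Z=2)·p_2 = 0.10 × 0.28 = 0.028
  P(Z=3)·p_3 = 0.78 × 0.26 = 0.2028
Sum: 0.0576 + 0.028 + 0.2028 = 0.2884
So the posterior for Cluster 1 is 0.0576 / 0.2884 ≈ 0.200.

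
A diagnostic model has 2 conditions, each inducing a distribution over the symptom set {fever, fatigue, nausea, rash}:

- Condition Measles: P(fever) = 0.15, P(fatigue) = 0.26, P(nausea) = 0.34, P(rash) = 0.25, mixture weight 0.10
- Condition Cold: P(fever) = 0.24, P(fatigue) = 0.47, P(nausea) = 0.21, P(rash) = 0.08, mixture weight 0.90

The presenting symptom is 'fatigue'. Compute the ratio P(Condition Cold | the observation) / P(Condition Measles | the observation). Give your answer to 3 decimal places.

16.269

Posterior odds = (w_i f_i(x)) / (w_j f_j(x)); the normalising sum cancels.
Component likelihoods at x = 'fatigue':
  f_Measles = P(fatigue | comp) = 0.26
  f_Cold = P(fatigue | comp) = 0.47
Posterior odds = (w_Cold·f_Cold) / (w_Measles·f_Measles) = (0.90·0.47) / (0.10·0.26) = 0.423 / 0.026 ≈ 16.269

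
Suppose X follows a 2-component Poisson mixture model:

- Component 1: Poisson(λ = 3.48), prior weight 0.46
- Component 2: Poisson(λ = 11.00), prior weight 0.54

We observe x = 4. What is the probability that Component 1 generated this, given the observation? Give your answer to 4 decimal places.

P(component k | x) = w_k·f_k(x) / marginal(x), where marginal(x) = Σ_j w_j·f_j(x).
Evaluate each component's likelihood at the observed value:
  f_1 = e^(−3.48)·3.48^4/4! = 0.188261
  f_2 = e^(−11.00)·11.00^4/4! = 0.0101887
Unnormalised posteriors:
  w_1·f_1 = 0.46 × 0.188261 = 0.0866002
  w_2·f_2 = 0.54 × 0.0101887 = 0.00550192
Evidence: 0.0866002 + 0.00550192 = 0.0921021
So the posterior for Component 1 is 0.0866002 / 0.0921021 ≈ 0.9403.

0.9403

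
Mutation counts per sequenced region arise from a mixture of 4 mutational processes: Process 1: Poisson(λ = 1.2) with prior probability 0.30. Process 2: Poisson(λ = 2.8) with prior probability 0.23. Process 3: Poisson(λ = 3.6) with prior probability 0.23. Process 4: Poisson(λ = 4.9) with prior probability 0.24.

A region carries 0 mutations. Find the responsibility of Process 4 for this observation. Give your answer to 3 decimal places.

0.016

Apply Bayes' rule: the posterior for each component is proportional to its prior times its likelihood at x.
Component likelihoods at x = 0 mutations:
  p_1 = 0.301194
  p_2 = 0.0608101
  p_3 = 0.0273237
  p_4 = 0.00744658
Multiply by the mixture weights:
  π_1·p_1 = 0.30 × 0.301194 = 0.0903583
  π_2·p_2 = 0.23 × 0.0608101 = 0.0139863
  π_3·p_3 = 0.23 × 0.0273237 = 0.00628446
  π_4·p_4 = 0.24 × 0.00744658 = 0.00178718
Sum: 0.0903583 + 0.0139863 + 0.00628446 + 0.00178718 = 0.112416
P(Process 4 | x) ≈ 0.016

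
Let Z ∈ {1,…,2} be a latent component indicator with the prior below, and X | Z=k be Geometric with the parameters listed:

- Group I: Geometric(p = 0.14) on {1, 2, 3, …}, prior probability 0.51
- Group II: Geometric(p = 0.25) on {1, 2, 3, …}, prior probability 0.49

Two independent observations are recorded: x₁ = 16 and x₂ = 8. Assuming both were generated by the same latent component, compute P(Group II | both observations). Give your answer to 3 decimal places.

0.131

The responsibility of component k is π_k f_k(x) divided by Σ_j π_j f_j(x).
Since both observations come from the same component, the likelihood for component k is f_k(x₁)·f_k(x₂).
  L_I = [0.14·(1−0.14)^15 = 0.14·0.104106 = 0.0145749] × [0.0487099] = 0.000709941
  L_II = [0.25·(1−0.25)^15 = 0.25·0.0133635 = 0.00334087] × [0.033371] = 0.000111488
Prior × likelihood for each component:
  π_I·L_I = 0.51 × 0.000709941 = 0.00036207
  π_II·L_II = 0.49 × 0.000111488 = 5.46291e-05
Evidence: 0.00036207 + 5.46291e-05 = 0.000416699
P(Group II | x) = 5.46291e-05 / 0.000416699 ≈ 0.131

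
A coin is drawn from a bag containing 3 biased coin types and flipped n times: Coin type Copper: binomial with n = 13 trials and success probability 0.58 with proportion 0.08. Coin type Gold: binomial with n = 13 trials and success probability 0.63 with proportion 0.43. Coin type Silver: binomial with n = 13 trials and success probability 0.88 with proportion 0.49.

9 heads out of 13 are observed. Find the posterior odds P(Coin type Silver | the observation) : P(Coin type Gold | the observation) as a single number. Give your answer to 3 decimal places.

0.255

Posterior odds = (w_i f_i(x)) / (w_j f_j(x)); the normalising sum cancels.
Binomial probabilities:
  p_Copper = C(13,9)·0.58^9·0.42^4 = 715·0.00742766·0.031117 = 0.165255
  p_Gold = C(13,9)·0.63^9·0.37^4 = 715·0.0156338·0.0187416 = 0.209497
  p_Silver = C(13,9)·0.88^9·0.12^4 = 715·0.316478·0.00020736 = 0.0469218
Posterior odds = (w_Silver·p_Silver) / (w_Gold·p_Gold) = (0.49·0.0469218) / (0.43·0.209497) = 0.0229917 / 0.0900837 ≈ 0.255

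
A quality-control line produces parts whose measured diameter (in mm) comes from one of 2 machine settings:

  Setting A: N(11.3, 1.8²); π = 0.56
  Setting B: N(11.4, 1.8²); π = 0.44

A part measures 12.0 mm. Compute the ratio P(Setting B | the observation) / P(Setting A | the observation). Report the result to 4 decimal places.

Posterior odds = (w_i f_i(x)) / (w_j f_j(x)); the normalising sum cancels.
Normal densities:
  L_A = 0.205493
  L_B = 0.209657
Posterior odds = (w_B·L_B) / (w_A·L_A) = (0.44·0.209657) / (0.56·0.205493) = 0.0922492 / 0.115076 ≈ 0.8016

0.8016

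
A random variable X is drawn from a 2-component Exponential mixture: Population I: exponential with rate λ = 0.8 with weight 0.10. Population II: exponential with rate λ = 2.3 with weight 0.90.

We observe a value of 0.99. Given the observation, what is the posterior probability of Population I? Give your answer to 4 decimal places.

0.1458

Posterior ∝ prior × likelihood, so P(k | x) ∝ π_k f_k(x); normalise over all components.
Component likelihoods at x = 0.99:
  f_I = 0.8·e^(−0.8·0.99) = 0.8·e^(−0.7920) = 0.36235
  f_II = 2.3·e^(−2.3·0.99) = 2.3·e^(−2.2770) = 0.23596
Multiply by the mixture weights:
  π_I·f_I = 0.10 × 0.36235 = 0.036235
  π_II·f_II = 0.90 × 0.23596 = 0.212364
Evidence: 0.036235 + 0.212364 = 0.248599
So the posterior for Population I is 0.036235 / 0.248599 ≈ 0.1458.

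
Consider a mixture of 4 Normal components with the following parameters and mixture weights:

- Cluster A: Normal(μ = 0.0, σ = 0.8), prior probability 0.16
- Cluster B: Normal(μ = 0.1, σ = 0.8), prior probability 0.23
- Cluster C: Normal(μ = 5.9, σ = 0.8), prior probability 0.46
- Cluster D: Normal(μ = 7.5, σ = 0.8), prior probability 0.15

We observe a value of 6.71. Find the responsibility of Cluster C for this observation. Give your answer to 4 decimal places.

0.7494

P(component k | x) = w_k·f_k(x) / marginal(x), where marginal(x) = Σ_j w_j·f_j(x).
Evaluate each component's likelihood at the observed value:
  p_A = 2.63923e-16
  p_B = 7.47163e-16
  p_C = 0.298683
  p_D = 0.306244
Prior × likelihood for each component:
  w_A·p_A = 0.16 × 2.63923e-16 = 4.22277e-17
  w_B·p_B = 0.23 × 7.47163e-16 = 1.71848e-16
  w_C·p_C = 0.46 × 0.298683 = 0.137394
  w_D·p_D = 0.15 × 0.306244 = 0.0459366
Normaliser: 4.22277e-17 + 1.71848e-16 + 0.137394 + 0.0459366 = 0.183331
So the posterior for Cluster C is 0.137394 / 0.183331 ≈ 0.7494.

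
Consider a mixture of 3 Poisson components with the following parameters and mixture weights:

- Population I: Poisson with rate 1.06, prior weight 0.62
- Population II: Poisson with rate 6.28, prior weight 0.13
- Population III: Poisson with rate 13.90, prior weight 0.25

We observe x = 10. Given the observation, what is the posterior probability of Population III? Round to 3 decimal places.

0.727

Apply Bayes' rule: the posterior for each component is proportional to its prior times its likelihood at x.
Evaluate each component's likelihood at the observed value:
  p_I = 1.70979e-07
  p_II = 0.0492566
  p_III = 0.0681854
Multiply by the mixture weights:
  w_I·p_I = 0.62 × 1.70979e-07 = 1.06007e-07
  w_II·p_II = 0.13 × 0.0492566 = 0.00640335
  w_III·p_III = 0.25 × 0.0681854 = 0.0170464
Evidence: 1.06007e-07 + 0.00640335 + 0.0170464 = 0.0234498
P(Population III | x) ≈ 0.727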